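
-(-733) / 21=733 / 21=34.90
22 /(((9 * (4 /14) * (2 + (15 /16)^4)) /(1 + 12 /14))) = 9371648 /1635273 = 5.73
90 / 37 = 2.43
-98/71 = -1.38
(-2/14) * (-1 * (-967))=-967/7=-138.14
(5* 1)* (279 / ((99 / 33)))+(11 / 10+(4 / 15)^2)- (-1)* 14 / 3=211877 / 450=470.84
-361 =-361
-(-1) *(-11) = -11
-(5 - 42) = 37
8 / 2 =4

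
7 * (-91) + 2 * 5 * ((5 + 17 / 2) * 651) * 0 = -637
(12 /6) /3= 2 /3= 0.67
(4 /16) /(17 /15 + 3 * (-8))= -15 /1372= -0.01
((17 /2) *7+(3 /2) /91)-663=-54917 /91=-603.48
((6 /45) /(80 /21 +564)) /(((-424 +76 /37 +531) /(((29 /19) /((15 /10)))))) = 7511 /3428075475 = 0.00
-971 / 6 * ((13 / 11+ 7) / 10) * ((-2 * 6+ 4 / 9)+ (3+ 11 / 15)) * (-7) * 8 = -870016 / 15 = -58001.07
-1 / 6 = -0.17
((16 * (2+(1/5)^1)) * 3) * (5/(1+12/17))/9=2992/87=34.39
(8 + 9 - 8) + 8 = 17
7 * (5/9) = 35/9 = 3.89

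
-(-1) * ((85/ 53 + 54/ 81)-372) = -58787/ 159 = -369.73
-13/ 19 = -0.68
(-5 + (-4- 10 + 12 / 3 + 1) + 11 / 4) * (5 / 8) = -225 / 32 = -7.03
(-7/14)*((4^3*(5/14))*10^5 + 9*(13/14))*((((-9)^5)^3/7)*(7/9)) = 732060035143469230437/28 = 26145001255123901087.04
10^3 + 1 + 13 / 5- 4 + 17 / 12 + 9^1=60601 / 60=1010.02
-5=-5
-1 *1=-1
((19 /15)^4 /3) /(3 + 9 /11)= 1433531 /6378750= 0.22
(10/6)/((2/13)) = 65/6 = 10.83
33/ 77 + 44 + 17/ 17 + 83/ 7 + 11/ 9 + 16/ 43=159506/ 2709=58.88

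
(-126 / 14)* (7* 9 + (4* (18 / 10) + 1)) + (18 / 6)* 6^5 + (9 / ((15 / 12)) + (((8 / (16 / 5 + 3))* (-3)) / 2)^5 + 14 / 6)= 9735159087101 / 429437265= 22669.57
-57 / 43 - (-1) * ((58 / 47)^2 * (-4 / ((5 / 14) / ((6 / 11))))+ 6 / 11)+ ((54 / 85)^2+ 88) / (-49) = -4397280608597 / 369905499425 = -11.89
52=52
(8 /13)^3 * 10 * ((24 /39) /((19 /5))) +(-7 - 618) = -338957075 /542659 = -624.62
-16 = -16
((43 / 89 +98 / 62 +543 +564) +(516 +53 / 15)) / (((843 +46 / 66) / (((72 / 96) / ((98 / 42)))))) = 1668137427 / 2688562730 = 0.62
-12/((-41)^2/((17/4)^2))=-0.13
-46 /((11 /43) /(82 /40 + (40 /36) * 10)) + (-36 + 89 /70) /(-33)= -2365.55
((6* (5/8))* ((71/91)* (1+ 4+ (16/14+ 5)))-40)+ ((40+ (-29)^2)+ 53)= 90807/98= 926.60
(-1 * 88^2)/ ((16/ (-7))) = 3388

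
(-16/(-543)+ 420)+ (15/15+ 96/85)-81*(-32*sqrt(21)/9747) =423.38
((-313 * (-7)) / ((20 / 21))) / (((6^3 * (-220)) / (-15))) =15337 / 21120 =0.73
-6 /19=-0.32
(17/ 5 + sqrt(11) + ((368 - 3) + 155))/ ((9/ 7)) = 7 * sqrt(11)/ 9 + 18319/ 45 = 409.67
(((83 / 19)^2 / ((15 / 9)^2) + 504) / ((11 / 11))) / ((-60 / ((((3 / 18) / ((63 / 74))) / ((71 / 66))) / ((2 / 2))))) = -69500541 / 44854250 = -1.55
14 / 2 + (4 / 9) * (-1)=59 / 9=6.56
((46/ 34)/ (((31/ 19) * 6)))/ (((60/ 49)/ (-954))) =-1134889/ 10540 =-107.67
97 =97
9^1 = 9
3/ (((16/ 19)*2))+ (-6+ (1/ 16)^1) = -133/ 32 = -4.16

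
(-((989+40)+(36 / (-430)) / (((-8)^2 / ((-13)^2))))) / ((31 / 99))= -700721901 / 213280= -3285.46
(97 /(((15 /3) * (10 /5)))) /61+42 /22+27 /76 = 617911 /254980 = 2.42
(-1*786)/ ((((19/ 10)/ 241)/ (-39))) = 3888217.89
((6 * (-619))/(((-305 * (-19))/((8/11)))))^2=882802944/4063425025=0.22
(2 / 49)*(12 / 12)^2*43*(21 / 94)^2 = 387 / 4418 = 0.09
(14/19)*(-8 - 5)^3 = -30758/19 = -1618.84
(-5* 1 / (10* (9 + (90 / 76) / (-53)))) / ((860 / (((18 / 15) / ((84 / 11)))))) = -11077 / 1088476200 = -0.00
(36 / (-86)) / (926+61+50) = -18 / 44591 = -0.00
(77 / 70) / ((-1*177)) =-11 / 1770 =-0.01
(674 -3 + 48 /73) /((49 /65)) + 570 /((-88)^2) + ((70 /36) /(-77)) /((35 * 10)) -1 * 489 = 250578904937 /623256480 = 402.05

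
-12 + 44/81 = -928/81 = -11.46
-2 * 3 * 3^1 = -18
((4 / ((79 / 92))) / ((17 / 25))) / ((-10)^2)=92 / 1343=0.07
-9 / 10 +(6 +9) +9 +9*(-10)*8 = -6969 / 10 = -696.90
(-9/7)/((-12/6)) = 9/14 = 0.64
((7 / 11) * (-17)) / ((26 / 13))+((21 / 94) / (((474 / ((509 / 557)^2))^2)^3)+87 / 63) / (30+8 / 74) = -145794412211525519997351297336388527141439267780435627657 / 27184096738041581408082101884490694123991593707044902144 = -5.36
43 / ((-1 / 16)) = -688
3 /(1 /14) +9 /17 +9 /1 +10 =1046 /17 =61.53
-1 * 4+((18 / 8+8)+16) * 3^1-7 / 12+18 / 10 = 2279 / 30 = 75.97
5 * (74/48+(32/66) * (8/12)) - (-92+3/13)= 101.09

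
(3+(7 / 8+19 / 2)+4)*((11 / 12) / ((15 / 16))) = 16.99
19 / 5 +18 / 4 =83 / 10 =8.30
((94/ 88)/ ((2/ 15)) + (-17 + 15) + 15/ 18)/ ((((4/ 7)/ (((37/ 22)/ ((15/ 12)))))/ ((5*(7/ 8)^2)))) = 22932637/ 371712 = 61.69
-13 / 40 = -0.32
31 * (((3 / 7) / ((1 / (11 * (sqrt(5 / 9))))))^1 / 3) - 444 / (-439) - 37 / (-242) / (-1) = 91205 / 106238+341 * sqrt(5) / 21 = 37.17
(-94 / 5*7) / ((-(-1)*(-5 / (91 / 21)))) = 8554 / 75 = 114.05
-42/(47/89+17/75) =-140175/2519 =-55.65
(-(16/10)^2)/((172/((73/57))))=-1168/61275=-0.02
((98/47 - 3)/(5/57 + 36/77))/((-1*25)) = 188727/2863475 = 0.07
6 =6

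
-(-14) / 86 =0.16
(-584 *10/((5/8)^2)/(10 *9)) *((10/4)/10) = -9344/225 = -41.53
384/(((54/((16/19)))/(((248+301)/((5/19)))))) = 62464/5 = 12492.80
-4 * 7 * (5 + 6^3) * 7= -43316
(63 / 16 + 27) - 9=351 / 16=21.94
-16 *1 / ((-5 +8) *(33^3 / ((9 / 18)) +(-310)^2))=-0.00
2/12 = 1/6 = 0.17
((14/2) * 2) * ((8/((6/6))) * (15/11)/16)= 105/11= 9.55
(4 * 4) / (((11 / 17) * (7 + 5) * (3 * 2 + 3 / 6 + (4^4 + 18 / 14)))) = 952 / 121869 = 0.01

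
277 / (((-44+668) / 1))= 277 / 624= 0.44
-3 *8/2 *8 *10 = -960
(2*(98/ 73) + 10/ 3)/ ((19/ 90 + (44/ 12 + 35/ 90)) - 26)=-0.28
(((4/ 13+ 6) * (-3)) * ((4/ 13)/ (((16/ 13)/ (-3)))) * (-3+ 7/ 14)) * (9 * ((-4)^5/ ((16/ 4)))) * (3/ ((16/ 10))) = 1992600/ 13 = 153276.92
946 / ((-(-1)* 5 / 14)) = 13244 / 5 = 2648.80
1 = 1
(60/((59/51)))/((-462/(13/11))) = -6630/49973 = -0.13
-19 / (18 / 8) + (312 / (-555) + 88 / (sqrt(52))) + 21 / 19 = -249959 / 31635 + 44 * sqrt(13) / 13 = 4.30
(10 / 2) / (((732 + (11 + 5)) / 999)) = 4995 / 748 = 6.68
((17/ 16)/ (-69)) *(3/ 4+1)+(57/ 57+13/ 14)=58783/ 30912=1.90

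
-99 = -99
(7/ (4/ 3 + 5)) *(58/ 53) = 1218/ 1007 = 1.21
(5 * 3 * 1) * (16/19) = 12.63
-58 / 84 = -29 / 42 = -0.69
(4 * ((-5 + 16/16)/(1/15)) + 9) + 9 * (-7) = -294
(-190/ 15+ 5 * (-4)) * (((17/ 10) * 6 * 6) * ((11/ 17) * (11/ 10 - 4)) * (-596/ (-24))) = 2329019/ 25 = 93160.76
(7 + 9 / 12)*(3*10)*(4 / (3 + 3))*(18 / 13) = 2790 / 13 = 214.62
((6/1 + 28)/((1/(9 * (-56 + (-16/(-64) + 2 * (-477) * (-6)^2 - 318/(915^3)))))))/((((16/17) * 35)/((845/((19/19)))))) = -1716097080745109959/6355468000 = -270018994.78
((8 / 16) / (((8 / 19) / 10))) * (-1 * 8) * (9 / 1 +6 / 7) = -6555 / 7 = -936.43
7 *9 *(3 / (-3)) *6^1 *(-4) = 1512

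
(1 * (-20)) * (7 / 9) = -140 / 9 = -15.56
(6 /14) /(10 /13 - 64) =-13 /1918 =-0.01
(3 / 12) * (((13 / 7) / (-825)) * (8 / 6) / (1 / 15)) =-13 / 1155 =-0.01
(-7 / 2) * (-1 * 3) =21 / 2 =10.50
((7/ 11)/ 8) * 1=7/ 88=0.08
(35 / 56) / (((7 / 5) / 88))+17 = 394 / 7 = 56.29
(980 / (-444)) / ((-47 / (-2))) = -490 / 5217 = -0.09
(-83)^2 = 6889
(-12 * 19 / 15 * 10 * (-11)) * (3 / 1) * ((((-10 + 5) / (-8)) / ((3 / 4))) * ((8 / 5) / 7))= 6688 / 7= 955.43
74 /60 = 37 /30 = 1.23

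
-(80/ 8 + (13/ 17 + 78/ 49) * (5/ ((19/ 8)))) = -236790/ 15827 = -14.96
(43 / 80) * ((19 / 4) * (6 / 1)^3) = 22059 / 40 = 551.48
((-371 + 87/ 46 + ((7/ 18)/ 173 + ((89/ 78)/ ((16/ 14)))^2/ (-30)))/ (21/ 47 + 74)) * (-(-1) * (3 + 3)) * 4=-119.00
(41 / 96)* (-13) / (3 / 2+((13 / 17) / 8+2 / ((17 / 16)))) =-9061 / 5676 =-1.60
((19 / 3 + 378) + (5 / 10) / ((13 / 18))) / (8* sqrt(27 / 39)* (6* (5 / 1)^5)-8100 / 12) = 15016 / 899973675 + 1201280* sqrt(13) / 1403958933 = 0.00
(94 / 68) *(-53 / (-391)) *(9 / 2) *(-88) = -493218 / 6647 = -74.20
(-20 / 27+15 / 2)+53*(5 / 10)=898 / 27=33.26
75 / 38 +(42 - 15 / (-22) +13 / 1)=12050 / 209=57.66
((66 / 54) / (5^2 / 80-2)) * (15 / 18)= -440 / 729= -0.60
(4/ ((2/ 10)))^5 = 3200000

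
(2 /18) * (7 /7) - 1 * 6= -53 /9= -5.89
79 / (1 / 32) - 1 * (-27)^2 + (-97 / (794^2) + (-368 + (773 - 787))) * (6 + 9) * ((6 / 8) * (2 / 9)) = 1064175483 / 1260872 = 844.00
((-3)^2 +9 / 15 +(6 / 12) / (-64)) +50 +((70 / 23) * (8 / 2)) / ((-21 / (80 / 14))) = 17397137 / 309120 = 56.28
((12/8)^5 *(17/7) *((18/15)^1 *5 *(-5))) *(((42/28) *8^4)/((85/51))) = -14276736/7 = -2039533.71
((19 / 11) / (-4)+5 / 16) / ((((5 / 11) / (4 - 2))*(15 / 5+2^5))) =-3 / 200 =-0.02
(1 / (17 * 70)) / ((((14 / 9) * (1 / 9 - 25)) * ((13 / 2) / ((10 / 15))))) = -27 / 12128480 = -0.00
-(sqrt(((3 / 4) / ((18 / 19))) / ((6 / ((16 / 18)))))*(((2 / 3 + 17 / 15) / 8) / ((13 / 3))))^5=-87723*sqrt(38) / 304163225600000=-0.00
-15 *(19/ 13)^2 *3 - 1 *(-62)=-5767/ 169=-34.12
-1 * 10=-10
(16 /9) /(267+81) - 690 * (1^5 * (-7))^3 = 185312614 /783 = 236670.01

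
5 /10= 1 /2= 0.50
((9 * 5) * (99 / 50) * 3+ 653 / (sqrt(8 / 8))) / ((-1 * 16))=-9203 / 160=-57.52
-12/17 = -0.71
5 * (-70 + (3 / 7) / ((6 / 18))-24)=-3245 / 7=-463.57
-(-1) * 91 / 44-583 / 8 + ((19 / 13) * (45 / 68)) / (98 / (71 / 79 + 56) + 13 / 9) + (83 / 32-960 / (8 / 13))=-16223998694263 / 9966166496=-1627.91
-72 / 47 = -1.53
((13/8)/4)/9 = 13/288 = 0.05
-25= -25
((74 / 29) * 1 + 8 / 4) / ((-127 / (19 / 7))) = -2508 / 25781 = -0.10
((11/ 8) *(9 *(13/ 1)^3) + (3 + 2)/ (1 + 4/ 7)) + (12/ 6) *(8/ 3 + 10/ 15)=7180199/ 264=27197.72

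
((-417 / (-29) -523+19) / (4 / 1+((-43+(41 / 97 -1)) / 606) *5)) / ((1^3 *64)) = -46369201 / 22065056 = -2.10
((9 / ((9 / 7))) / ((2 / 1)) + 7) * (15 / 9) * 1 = 35 / 2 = 17.50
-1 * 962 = -962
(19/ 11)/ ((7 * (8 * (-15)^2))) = 19/ 138600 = 0.00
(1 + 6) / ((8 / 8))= 7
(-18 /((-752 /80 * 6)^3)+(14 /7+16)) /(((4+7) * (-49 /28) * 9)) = -3203699 /30835431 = -0.10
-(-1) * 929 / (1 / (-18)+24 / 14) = 117054 / 209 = 560.07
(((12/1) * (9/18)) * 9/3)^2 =324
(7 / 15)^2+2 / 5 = 139 / 225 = 0.62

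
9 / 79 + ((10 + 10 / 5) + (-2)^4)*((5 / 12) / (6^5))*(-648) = -2441 / 2844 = -0.86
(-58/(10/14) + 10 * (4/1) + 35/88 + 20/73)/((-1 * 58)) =1301769/1862960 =0.70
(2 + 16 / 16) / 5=3 / 5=0.60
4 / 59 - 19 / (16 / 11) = -12.99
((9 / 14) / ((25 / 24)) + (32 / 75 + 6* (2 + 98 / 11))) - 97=-176147 / 5775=-30.50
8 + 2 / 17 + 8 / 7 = 1102 / 119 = 9.26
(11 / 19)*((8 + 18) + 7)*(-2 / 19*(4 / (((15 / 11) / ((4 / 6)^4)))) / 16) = -0.07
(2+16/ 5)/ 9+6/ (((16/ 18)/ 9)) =61.33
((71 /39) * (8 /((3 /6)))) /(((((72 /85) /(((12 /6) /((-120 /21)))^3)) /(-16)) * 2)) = 414001 /35100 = 11.79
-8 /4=-2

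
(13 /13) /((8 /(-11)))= -11 /8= -1.38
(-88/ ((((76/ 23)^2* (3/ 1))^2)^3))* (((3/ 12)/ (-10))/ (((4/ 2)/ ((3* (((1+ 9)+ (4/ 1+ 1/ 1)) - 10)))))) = 241060868752223531/ 18046765561973013674459136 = 0.00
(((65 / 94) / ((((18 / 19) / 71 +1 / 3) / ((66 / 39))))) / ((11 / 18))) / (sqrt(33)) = 121410* sqrt(33) / 725351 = 0.96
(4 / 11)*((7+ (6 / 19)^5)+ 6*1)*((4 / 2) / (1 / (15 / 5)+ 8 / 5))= 3863647560 / 789875581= 4.89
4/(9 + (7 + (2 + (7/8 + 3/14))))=0.21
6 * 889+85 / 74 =394801 / 74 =5335.15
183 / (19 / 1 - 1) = 61 / 6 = 10.17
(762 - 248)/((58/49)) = 12593/29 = 434.24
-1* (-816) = 816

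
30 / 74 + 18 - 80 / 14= 3287 / 259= 12.69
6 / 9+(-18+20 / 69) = -392 / 23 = -17.04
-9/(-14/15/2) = 135/7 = 19.29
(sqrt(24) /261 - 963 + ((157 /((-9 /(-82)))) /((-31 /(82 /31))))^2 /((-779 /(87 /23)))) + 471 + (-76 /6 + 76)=-5459278457854 /10896624279 + 2 * sqrt(6) /261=-500.99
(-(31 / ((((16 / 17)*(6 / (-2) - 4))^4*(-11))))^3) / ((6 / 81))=468636274871418868677 / 10371088092160050040429084672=0.00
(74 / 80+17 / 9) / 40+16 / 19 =249647 / 273600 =0.91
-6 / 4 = -1.50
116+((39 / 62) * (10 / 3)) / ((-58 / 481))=177303 / 1798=98.61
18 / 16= 9 / 8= 1.12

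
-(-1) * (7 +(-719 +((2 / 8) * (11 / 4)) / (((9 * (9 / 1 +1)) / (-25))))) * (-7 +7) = 0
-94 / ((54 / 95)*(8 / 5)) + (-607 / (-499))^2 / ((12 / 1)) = -5552315243 / 53784216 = -103.23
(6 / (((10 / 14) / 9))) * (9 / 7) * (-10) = -972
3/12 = 1/4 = 0.25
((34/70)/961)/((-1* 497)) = -17/16716595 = -0.00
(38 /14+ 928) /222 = 6515 /1554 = 4.19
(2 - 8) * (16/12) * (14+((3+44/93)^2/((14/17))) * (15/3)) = -42252676/60543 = -697.90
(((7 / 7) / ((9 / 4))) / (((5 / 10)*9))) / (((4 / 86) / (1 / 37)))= 172 / 2997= 0.06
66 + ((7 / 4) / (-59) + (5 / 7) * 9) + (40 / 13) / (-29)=45024251 / 622804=72.29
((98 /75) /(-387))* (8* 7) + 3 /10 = 6439 /58050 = 0.11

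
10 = 10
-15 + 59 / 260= -3841 / 260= -14.77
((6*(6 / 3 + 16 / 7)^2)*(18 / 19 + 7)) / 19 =46.10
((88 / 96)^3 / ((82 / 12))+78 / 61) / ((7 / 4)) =1002215 / 1260504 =0.80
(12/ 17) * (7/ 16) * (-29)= -8.96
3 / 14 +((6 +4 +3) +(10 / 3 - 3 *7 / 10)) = 1517 / 105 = 14.45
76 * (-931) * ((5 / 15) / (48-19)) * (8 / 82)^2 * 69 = -26038208 / 48749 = -534.13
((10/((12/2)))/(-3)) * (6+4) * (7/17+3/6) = -775/153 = -5.07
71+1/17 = 1208/17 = 71.06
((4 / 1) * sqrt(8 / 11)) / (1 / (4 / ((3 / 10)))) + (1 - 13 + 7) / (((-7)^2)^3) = -5 / 117649 + 320 * sqrt(22) / 33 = 45.48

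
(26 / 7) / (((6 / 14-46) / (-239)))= 6214 / 319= 19.48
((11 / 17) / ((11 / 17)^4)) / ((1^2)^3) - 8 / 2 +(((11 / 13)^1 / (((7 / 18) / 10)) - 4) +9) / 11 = 2.12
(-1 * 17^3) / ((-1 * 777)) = 4913 / 777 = 6.32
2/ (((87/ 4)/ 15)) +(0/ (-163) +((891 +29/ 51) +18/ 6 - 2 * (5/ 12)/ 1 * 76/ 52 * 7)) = 11374979/ 12818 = 887.42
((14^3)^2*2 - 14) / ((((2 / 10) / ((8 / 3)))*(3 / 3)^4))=200787440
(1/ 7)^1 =1/ 7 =0.14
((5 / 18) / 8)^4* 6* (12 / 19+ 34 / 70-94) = -857875 / 1059028992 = -0.00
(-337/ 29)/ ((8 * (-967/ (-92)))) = -0.14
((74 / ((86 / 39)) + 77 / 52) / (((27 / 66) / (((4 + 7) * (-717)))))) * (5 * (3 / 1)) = -11328584465 / 1118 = -10132902.03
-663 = -663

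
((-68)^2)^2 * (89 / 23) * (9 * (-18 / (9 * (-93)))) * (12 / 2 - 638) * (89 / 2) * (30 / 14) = -4816651847178240 / 4991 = -965067490919.30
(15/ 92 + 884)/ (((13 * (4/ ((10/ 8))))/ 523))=212711945/ 19136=11115.80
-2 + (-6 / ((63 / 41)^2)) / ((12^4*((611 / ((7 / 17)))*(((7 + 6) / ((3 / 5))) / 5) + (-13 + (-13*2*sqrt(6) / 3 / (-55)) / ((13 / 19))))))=-35881453837109799251 / 17940726747242949888 + 1756645*sqrt(6) / 2562960963891849984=-2.00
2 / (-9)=-2 / 9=-0.22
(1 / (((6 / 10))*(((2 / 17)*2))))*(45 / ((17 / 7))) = 525 / 4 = 131.25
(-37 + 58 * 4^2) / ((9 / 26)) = 2574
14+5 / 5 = 15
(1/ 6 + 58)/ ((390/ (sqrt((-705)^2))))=16403/ 156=105.15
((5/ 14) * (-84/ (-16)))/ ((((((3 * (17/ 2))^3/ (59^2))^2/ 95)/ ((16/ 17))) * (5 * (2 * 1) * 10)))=7367355488/ 99712297539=0.07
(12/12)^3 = 1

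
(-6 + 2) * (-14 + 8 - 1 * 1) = 28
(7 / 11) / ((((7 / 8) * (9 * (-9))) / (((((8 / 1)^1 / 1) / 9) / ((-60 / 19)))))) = 0.00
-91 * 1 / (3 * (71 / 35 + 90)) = -3185 / 9663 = -0.33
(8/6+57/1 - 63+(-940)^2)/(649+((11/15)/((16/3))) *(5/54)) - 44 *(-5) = 886790708/560747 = 1581.45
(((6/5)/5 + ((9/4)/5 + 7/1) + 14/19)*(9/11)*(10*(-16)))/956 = -288198/249755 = -1.15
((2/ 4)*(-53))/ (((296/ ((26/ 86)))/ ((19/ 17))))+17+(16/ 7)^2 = 470625469/ 21204848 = 22.19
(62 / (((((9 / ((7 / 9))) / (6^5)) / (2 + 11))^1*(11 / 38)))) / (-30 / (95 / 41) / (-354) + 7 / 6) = 138434639616 / 89023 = 1555043.52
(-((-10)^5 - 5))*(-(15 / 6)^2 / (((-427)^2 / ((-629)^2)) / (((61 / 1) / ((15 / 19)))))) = -1252925809825 / 11956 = -104794731.50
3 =3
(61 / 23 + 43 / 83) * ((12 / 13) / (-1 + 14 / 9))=5.27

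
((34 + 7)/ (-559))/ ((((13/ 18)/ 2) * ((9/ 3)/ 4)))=-0.27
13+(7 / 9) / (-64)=7481 / 576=12.99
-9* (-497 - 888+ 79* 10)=5355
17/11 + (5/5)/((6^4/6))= 3683/2376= 1.55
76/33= 2.30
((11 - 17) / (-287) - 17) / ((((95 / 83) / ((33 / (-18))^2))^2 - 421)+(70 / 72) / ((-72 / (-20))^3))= 103191363947241504 / 2557818878496087871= 0.04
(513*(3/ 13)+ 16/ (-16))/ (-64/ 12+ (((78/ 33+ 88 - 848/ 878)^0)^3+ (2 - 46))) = -4578/ 1885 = -2.43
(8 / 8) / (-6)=-0.17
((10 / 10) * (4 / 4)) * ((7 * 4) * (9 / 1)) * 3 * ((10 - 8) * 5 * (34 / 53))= 4849.81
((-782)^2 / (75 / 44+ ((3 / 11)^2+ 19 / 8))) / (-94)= -295977616 / 188987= -1566.13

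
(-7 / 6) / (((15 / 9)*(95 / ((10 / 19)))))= -0.00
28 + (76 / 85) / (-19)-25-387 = -384.05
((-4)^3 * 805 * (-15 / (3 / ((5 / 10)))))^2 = 16589440000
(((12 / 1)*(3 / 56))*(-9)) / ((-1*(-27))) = -3 / 14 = -0.21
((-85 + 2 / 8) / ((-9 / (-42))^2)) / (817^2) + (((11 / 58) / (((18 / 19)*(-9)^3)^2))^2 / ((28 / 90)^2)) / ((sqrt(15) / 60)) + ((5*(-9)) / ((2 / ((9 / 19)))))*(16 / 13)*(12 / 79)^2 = -49621391501 / 162466155111 + 394221025*sqrt(15) / 60334703377695222336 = -0.31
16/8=2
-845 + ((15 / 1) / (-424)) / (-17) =-6090745 / 7208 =-845.00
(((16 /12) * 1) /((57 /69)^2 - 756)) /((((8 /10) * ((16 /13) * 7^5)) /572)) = -4917055 /80585464092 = -0.00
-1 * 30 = -30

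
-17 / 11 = -1.55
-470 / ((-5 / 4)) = 376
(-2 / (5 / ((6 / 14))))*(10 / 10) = -6 / 35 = -0.17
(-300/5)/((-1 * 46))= 1.30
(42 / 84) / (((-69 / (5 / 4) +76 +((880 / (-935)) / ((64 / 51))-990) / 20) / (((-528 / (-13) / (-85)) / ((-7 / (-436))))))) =167424 / 323323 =0.52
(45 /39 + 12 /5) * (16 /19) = 2.99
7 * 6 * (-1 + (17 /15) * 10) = 434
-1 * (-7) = 7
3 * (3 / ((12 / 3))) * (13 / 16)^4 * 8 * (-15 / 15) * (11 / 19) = -2827539 / 622592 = -4.54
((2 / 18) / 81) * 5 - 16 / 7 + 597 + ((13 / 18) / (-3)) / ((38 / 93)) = 594.13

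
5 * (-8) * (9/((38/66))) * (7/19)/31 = -83160/11191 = -7.43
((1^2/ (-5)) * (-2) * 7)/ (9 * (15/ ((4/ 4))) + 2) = 14/ 685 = 0.02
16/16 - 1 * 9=-8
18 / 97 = 0.19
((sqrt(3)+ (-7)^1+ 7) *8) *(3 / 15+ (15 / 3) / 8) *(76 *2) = 5016 *sqrt(3) / 5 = 1737.59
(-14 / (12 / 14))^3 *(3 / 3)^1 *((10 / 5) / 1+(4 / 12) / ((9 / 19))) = -8588377 / 729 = -11781.04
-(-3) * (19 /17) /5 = 57 /85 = 0.67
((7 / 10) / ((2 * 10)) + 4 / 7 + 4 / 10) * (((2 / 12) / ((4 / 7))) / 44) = 1409 / 211200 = 0.01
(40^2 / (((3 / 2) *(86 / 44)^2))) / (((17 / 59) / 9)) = 274137600 / 31433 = 8721.33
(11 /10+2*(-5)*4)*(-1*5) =389 /2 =194.50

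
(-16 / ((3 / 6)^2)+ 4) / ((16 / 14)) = -105 / 2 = -52.50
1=1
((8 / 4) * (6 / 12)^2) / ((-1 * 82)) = -1 / 164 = -0.01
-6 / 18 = -1 / 3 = -0.33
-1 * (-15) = 15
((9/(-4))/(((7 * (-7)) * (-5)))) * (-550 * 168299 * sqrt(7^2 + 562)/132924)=2524485 * sqrt(611)/394744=158.08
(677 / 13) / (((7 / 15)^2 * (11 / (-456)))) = -69460200 / 7007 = -9912.97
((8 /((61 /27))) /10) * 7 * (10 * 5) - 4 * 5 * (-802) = 986000 /61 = 16163.93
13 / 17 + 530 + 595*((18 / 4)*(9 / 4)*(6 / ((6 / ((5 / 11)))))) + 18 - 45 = 4850207 / 1496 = 3242.12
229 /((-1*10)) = -22.90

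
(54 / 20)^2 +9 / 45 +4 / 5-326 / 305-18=-65751 / 6100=-10.78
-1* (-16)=16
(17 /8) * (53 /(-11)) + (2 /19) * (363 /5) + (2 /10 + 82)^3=116080617157 /209000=555409.65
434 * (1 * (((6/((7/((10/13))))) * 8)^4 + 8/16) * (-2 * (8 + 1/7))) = -375441186792174/68574961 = -5474901.94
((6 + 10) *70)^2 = 1254400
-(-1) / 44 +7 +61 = 2993 / 44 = 68.02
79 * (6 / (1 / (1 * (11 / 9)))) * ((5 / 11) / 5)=158 / 3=52.67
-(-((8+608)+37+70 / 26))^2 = -429932.40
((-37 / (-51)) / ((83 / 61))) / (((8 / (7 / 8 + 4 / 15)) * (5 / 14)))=2164463 / 10159200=0.21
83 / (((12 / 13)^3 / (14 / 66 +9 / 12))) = 101.53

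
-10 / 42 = -5 / 21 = -0.24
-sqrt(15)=-3.87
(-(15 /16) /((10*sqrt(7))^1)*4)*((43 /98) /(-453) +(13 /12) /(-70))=14601*sqrt(7) /16573760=0.00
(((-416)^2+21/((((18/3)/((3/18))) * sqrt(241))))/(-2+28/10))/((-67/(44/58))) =-4759040/1943 - 385 * sqrt(241)/11238312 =-2449.33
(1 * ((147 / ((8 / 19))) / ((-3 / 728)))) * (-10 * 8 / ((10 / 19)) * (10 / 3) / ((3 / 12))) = 515103680 / 3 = 171701226.67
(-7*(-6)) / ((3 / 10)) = 140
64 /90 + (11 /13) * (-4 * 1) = -1564 /585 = -2.67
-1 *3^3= -27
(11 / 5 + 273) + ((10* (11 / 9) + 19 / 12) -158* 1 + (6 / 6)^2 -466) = -60119 / 180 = -333.99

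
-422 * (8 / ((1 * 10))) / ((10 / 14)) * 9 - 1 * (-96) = -103944 / 25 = -4157.76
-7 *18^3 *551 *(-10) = 224940240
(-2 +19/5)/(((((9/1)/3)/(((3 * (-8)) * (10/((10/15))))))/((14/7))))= -432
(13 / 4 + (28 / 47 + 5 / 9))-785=-1320773 / 1692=-780.60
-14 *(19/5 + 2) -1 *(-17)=-321/5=-64.20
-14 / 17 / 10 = -7 / 85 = -0.08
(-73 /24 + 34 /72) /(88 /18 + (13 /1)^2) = -37 /2504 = -0.01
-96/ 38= -48/ 19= -2.53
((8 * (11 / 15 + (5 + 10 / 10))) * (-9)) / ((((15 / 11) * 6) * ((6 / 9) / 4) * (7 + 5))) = -2222 / 75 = -29.63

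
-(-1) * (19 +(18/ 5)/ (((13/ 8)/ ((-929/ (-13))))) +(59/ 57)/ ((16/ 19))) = 7241743/ 40560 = 178.54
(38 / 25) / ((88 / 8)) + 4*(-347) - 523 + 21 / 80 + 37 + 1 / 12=-24730411 / 13200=-1873.52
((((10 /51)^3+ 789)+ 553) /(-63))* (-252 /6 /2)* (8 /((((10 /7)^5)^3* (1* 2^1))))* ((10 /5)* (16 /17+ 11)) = 85783176960369519276709 /422825062500000000000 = 202.88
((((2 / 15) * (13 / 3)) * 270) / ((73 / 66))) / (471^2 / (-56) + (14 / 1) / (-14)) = -44352 / 1246037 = -0.04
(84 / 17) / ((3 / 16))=448 / 17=26.35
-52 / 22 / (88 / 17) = -221 / 484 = -0.46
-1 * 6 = -6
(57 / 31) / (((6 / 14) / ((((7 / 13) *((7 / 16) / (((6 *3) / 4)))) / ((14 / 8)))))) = 931 / 7254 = 0.13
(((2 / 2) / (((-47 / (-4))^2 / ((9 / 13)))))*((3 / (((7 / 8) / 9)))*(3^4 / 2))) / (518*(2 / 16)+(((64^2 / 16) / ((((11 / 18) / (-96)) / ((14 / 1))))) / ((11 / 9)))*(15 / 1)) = -609700608 / 672261960085079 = -0.00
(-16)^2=256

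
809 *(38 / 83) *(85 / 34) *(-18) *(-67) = 1116712.41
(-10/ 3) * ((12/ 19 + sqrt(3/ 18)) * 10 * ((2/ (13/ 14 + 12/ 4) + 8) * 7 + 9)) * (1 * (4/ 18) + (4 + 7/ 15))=-1414544/ 209 - 176818 * sqrt(6)/ 99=-11143.04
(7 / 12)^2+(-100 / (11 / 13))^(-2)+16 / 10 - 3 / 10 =12474857 / 7605000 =1.64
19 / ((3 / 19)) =120.33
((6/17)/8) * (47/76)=141/5168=0.03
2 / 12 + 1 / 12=1 / 4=0.25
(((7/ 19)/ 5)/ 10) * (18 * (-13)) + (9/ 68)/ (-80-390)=-5235903/ 3036200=-1.72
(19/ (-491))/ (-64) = 19/ 31424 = 0.00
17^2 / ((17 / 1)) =17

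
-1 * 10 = -10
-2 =-2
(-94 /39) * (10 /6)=-470 /117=-4.02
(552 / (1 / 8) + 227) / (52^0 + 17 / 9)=41787 / 26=1607.19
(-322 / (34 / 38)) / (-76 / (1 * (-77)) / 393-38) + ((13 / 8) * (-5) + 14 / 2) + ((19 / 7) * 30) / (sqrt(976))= 285 * sqrt(61) / 854 + 34346541 / 4115224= 10.95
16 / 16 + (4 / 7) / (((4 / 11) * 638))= 407 / 406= 1.00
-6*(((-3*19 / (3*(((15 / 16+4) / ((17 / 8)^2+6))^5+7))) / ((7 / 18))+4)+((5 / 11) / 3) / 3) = 3905767217193382210 / 223974709893101937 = 17.44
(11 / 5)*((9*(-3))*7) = -2079 / 5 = -415.80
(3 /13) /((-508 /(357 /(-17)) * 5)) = 0.00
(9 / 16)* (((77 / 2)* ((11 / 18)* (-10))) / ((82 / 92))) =-97405 / 656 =-148.48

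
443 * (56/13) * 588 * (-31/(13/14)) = -6330803136/169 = -37460373.59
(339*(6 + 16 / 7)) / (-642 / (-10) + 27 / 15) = 3277 / 77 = 42.56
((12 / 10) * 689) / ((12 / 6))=2067 / 5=413.40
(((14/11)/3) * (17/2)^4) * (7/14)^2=584647/1056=553.64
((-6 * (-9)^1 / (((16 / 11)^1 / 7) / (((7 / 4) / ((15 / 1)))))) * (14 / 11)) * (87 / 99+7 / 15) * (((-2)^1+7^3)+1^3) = 19531449 / 1100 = 17755.86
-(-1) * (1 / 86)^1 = 1 / 86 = 0.01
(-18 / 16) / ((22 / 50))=-225 / 88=-2.56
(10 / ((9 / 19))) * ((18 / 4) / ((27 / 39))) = 1235 / 9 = 137.22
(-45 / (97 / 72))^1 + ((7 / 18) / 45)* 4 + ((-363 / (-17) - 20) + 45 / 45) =-20712914 / 667845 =-31.01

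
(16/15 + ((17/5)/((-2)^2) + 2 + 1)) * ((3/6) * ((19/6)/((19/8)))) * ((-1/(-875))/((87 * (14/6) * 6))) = 59/19183500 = 0.00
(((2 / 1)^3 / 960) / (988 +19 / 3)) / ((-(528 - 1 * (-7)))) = -1 / 63836200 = -0.00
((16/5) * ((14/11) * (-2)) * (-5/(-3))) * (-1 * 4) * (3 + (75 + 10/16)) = 140896/33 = 4269.58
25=25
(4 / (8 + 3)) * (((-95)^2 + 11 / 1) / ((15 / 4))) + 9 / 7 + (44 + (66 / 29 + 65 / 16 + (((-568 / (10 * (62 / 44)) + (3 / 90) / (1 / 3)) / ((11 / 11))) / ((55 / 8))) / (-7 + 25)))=5136442579 / 5537840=927.52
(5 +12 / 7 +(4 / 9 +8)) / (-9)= -955 / 567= -1.68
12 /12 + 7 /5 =12 /5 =2.40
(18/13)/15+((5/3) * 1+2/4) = 881/390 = 2.26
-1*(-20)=20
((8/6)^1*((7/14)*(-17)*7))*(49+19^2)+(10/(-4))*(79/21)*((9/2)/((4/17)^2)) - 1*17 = -44766083/1344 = -33308.10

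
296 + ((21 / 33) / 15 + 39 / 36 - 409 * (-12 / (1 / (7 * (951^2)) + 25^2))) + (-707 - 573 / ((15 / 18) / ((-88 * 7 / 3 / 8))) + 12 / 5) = 5630557353162637 / 326432236020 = 17248.78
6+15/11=81/11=7.36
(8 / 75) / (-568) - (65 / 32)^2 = -22499149 / 5452800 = -4.13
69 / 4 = 17.25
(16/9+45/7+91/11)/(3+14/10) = 28550/7623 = 3.75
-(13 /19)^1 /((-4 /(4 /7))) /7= 13 /931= 0.01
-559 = -559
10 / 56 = 5 / 28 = 0.18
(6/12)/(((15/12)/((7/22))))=7/55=0.13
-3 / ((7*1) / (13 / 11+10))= -369 / 77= -4.79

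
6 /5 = 1.20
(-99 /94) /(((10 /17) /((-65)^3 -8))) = 462207339 /940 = 491709.94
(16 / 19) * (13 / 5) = 208 / 95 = 2.19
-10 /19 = -0.53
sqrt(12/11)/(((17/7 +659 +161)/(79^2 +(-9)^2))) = 88508 * sqrt(33)/63327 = 8.03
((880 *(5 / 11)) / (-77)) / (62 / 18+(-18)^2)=-3600 / 226919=-0.02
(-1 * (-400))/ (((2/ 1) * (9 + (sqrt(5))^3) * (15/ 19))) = -570/ 11 + 950 * sqrt(5)/ 33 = 12.55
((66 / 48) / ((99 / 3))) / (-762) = -1 / 18288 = -0.00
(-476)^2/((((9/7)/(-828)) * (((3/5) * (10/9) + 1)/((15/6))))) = -218872416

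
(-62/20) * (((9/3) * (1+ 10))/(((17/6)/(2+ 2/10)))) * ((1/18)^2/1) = -3751/15300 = -0.25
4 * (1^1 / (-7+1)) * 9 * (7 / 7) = -6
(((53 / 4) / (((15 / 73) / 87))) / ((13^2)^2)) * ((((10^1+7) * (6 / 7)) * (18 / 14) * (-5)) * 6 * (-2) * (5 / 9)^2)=95370850 / 1399489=68.15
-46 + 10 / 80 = -367 / 8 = -45.88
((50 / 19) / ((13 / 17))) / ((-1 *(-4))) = 425 / 494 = 0.86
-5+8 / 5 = -17 / 5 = -3.40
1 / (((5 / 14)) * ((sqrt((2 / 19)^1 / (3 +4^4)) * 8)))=7 * sqrt(9842) / 40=17.36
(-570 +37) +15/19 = -10112/19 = -532.21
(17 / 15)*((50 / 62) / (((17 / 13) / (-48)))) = -1040 / 31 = -33.55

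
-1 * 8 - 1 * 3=-11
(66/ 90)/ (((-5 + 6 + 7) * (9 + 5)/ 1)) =11/ 1680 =0.01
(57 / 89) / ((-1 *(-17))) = 57 / 1513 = 0.04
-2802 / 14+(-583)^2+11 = 2377899 / 7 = 339699.86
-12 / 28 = -3 / 7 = -0.43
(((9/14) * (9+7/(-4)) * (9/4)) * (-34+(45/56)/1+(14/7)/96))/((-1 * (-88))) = -8728101/2207744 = -3.95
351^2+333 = 123534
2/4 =1/2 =0.50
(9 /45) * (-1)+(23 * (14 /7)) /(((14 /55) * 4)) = 6297 /140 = 44.98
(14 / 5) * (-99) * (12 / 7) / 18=-26.40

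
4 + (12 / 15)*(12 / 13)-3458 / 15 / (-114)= 791 / 117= 6.76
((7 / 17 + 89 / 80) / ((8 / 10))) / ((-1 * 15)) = -691 / 5440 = -0.13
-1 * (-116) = 116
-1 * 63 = -63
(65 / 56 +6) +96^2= 516497 / 56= 9223.16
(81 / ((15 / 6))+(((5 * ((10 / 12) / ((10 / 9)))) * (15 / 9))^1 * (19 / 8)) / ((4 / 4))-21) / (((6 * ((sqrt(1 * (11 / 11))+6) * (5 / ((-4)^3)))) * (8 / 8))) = -4199 / 525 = -8.00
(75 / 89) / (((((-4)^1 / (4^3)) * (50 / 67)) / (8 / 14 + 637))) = -7176504 / 623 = -11519.27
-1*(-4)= 4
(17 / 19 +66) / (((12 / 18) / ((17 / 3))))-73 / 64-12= 675445 / 1216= 555.46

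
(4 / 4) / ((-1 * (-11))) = 1 / 11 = 0.09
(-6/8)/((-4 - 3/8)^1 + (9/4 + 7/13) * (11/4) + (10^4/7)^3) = -53508/208000000234955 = -0.00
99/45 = 11/5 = 2.20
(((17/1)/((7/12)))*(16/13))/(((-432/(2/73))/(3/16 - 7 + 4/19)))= 3791/252434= 0.02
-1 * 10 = -10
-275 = -275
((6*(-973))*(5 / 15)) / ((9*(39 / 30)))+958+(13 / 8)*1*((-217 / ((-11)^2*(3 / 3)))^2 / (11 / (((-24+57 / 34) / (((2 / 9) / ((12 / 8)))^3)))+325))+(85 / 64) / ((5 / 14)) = 19245059365902542797 / 24195142477430496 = 795.41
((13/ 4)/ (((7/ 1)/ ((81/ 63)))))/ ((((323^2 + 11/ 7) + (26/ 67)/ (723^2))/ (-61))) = -19227540807/ 55090371673904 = -0.00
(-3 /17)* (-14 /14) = 3 /17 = 0.18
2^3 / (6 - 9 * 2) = -0.67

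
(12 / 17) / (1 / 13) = 156 / 17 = 9.18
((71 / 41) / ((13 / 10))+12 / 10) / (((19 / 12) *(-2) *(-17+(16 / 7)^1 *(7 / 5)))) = 13496 / 232921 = 0.06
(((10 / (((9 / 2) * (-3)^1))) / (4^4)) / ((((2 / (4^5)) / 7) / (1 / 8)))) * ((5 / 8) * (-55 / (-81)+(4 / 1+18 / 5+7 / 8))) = -1038065 / 139968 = -7.42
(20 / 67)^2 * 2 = 800 / 4489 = 0.18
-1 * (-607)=607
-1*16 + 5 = -11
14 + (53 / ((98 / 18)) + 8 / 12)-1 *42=-2587 / 147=-17.60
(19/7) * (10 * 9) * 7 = 1710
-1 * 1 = -1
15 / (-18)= -5 / 6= -0.83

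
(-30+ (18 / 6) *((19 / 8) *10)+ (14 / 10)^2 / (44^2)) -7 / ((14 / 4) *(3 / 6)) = 1802949 / 48400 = 37.25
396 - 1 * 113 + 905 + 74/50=29737/25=1189.48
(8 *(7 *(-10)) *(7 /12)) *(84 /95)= -5488 /19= -288.84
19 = 19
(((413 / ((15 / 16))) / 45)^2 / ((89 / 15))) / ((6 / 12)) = 87331328 / 2703375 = 32.30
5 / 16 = 0.31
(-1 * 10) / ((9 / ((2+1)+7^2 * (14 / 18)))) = -3700 / 81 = -45.68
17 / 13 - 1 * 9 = -100 / 13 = -7.69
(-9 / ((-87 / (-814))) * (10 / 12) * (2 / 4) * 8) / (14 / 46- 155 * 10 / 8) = 20240 / 13949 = 1.45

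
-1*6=-6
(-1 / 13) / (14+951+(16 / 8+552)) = -1 / 19747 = -0.00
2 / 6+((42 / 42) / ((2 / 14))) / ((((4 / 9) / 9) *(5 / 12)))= 5108 / 15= 340.53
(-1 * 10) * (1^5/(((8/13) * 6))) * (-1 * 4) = 65/6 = 10.83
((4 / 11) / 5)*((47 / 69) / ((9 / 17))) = 3196 / 34155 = 0.09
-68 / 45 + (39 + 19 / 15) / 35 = -568 / 1575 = -0.36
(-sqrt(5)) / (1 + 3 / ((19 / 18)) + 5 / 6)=-114* sqrt(5) / 533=-0.48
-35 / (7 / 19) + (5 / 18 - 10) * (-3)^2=-365 / 2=-182.50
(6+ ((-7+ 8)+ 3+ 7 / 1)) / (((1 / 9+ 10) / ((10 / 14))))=765 / 637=1.20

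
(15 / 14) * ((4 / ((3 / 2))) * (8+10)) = 360 / 7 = 51.43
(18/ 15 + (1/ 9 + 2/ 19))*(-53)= -64183/ 855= -75.07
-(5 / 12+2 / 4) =-11 / 12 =-0.92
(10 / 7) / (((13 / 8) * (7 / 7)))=80 / 91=0.88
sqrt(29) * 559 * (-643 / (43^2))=-8359 * sqrt(29) / 43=-1046.85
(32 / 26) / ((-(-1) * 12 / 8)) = 32 / 39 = 0.82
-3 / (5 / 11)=-33 / 5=-6.60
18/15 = 6/5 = 1.20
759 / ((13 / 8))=467.08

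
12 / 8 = 3 / 2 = 1.50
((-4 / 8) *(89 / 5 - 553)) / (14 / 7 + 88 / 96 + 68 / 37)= 594072 / 10555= 56.28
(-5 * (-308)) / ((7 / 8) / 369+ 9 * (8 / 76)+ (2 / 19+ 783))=86375520 / 43976077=1.96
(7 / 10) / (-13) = -7 / 130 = -0.05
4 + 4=8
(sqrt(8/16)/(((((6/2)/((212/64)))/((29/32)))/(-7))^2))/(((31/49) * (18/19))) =107768911411 * sqrt(2)/2632974336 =57.88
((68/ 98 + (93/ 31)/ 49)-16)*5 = -3735/ 49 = -76.22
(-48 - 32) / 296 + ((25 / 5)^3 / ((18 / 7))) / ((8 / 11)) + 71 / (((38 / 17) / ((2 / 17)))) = 7117303 / 101232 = 70.31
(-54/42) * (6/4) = -27/14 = -1.93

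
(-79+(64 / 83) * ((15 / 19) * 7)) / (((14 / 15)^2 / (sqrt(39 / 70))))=-5303835 * sqrt(2730) / 4327288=-64.04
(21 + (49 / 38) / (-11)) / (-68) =-8729 / 28424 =-0.31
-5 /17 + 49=828 /17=48.71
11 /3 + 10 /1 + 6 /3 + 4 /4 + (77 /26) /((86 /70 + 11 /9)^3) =605349649525 /35887772544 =16.87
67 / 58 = 1.16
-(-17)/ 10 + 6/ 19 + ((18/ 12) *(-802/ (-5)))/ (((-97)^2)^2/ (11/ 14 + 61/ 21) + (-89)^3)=1382238615151/ 685702325330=2.02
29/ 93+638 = 59363/ 93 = 638.31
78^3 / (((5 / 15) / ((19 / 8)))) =3381183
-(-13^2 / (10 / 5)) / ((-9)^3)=-169 / 1458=-0.12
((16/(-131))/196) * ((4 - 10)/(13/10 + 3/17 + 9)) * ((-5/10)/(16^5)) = -255/1498446430208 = -0.00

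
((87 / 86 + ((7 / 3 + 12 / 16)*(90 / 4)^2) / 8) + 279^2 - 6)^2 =184455933324788889 / 30294016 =6088857064.21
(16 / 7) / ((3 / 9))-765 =-5307 / 7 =-758.14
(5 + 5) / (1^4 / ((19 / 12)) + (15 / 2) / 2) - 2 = 94 / 333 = 0.28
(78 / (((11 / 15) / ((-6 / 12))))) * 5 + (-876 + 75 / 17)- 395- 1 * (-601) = -174190 / 187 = -931.50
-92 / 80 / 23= -1 / 20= -0.05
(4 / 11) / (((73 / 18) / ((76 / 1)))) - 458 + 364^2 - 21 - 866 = 105319725 / 803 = 131157.81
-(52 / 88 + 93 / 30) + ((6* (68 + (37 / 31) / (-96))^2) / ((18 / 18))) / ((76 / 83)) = 9834654578783 / 324741120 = 30284.60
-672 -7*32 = -896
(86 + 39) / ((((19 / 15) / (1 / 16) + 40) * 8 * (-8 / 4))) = -0.13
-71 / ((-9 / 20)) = 1420 / 9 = 157.78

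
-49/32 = -1.53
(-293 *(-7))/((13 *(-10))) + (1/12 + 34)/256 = -3123751/199680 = -15.64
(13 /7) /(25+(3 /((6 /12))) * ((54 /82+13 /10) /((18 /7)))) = 15990 /254597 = 0.06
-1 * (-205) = 205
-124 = -124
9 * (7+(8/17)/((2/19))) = 1755/17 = 103.24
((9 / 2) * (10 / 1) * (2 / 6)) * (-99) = -1485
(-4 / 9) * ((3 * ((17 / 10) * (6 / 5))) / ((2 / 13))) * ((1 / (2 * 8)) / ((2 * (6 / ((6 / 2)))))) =-221 / 800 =-0.28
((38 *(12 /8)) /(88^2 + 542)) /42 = 19 /116004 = 0.00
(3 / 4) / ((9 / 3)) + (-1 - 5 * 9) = -183 / 4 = -45.75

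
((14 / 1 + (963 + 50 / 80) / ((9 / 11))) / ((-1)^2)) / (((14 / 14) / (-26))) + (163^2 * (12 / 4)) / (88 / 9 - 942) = -4692397279 / 151020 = -31071.36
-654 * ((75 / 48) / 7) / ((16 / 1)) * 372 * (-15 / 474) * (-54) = -102637125 / 17696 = -5800.02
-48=-48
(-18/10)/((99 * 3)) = -1/165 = -0.01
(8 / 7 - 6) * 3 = -102 / 7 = -14.57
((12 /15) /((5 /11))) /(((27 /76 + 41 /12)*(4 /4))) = 2508 /5375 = 0.47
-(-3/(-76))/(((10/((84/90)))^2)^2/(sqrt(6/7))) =-343*sqrt(42)/801562500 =-0.00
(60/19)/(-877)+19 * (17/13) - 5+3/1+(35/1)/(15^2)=23.00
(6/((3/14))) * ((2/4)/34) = 7/17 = 0.41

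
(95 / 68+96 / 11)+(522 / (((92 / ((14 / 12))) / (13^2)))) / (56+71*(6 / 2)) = 33050189 / 2313938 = 14.28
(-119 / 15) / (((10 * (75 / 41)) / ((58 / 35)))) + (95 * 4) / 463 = 1328881 / 13021875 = 0.10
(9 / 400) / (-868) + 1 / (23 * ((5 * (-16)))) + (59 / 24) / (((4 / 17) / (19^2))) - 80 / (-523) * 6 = 47268628145707 / 12529406400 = 3772.62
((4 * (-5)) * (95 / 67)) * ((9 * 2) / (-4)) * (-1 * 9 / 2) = -38475 / 67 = -574.25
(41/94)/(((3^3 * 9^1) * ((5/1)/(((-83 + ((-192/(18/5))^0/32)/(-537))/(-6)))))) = 58477193/11775507840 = 0.00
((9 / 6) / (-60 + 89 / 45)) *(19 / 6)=-855 / 10444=-0.08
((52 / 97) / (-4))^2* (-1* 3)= -507 / 9409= -0.05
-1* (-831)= 831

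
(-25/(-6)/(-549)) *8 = -100/1647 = -0.06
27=27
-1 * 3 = -3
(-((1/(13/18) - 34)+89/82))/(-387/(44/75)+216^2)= 739442/1078706187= 0.00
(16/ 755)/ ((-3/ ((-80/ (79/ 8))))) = 2048/ 35787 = 0.06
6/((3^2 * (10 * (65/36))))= 12/325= 0.04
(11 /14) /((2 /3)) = 33 /28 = 1.18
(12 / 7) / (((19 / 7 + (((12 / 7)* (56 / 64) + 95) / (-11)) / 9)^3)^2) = 12152414876914642176 / 196418894446183305961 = 0.06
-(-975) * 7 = 6825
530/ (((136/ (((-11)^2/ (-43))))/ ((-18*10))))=1442925/ 731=1973.91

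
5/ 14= 0.36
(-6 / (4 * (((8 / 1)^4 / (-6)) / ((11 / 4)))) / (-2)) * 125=-12375 / 32768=-0.38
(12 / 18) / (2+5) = 2 / 21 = 0.10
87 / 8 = 10.88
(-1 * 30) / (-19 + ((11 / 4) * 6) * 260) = -30 / 4271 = -0.01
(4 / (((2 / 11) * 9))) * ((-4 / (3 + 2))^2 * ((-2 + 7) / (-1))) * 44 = -15488 / 45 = -344.18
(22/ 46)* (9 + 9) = 198/ 23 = 8.61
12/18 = 2/3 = 0.67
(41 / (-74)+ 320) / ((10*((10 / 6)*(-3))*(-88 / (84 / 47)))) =45129 / 347800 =0.13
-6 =-6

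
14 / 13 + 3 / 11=193 / 143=1.35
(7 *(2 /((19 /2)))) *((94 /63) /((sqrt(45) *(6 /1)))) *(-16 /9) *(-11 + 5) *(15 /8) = 752 *sqrt(5) /1539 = 1.09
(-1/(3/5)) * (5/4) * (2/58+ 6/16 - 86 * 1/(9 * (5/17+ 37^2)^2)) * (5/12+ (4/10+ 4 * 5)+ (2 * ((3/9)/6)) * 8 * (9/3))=-815967842292535/40730929667712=-20.03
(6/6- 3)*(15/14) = -15/7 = -2.14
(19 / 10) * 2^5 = 304 / 5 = 60.80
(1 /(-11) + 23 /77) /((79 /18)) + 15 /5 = 18537 /6083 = 3.05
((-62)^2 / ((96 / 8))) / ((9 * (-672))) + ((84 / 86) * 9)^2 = 2590710407 / 33548256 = 77.22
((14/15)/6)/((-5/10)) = -14/45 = -0.31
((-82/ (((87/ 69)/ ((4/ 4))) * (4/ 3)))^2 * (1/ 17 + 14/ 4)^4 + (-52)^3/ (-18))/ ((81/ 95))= 1496833212553288975/ 3277171607616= 456745.45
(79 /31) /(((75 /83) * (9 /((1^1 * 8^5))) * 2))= 107429888 /20925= 5134.04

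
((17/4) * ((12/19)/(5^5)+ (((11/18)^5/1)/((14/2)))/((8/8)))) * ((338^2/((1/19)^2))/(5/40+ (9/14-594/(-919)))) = 82415339614807005209/53720565862500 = 1534148.76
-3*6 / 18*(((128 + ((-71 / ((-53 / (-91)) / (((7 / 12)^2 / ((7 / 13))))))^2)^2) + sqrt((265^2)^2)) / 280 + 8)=-119745363013093898203969 / 949973472738017280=-126051.27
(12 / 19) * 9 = 5.68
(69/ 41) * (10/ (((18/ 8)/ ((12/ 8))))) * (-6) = -2760/ 41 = -67.32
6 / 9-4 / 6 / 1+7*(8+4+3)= 105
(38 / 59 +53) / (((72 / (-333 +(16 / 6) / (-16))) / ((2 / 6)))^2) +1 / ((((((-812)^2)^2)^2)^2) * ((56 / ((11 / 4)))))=131759691329561501710913848046275942945483930274912118883 / 1032393545954627657500034170552652592390774610955599872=127.63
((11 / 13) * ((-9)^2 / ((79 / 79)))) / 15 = 4.57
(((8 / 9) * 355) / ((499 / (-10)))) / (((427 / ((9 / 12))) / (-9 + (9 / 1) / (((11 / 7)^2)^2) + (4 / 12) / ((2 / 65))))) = -1032002750 / 28076416137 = -0.04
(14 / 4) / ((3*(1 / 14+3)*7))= 7 / 129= 0.05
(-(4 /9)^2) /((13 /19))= -304 /1053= -0.29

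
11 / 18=0.61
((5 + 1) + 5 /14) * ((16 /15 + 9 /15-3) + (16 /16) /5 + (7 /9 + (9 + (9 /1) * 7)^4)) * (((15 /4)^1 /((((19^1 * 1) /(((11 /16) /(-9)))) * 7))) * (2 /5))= -73995481901 /502740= -147184.39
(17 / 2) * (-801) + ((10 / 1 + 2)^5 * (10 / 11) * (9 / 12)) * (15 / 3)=18512613 / 22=841482.41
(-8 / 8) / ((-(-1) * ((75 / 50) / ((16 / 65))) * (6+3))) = -32 / 1755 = -0.02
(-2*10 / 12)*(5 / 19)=-25 / 57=-0.44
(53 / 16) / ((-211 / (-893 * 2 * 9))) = 425961 / 1688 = 252.35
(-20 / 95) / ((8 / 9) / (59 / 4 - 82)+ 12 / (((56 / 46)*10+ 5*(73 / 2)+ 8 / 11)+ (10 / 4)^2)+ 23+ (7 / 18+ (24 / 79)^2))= -24667222525848 / 2756697684840965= -0.01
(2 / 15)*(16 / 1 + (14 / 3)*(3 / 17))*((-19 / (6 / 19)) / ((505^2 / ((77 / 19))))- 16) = -7002384818 / 195094125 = -35.89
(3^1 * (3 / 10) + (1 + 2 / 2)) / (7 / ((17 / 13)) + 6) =493 / 1930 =0.26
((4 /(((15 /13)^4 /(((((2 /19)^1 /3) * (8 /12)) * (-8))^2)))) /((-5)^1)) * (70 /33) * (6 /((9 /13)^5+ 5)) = -0.04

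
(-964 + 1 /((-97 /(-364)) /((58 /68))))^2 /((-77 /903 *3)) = -107938181703052 /29911211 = -3608619.58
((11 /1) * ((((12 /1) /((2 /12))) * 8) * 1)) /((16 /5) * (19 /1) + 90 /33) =174240 /1747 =99.74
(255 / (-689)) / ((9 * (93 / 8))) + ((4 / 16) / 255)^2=-8731849 / 2469100400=-0.00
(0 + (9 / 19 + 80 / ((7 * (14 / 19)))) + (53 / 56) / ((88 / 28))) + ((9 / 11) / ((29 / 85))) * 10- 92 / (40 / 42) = -121676467 / 2159920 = -56.33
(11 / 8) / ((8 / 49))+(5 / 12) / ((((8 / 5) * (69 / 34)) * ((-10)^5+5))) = 2231348087 / 264946752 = 8.42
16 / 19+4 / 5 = 1.64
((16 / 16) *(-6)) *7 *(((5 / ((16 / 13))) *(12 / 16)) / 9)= -455 / 32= -14.22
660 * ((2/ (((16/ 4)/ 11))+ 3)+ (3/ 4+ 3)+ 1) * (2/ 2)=8745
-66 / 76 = -33 / 38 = -0.87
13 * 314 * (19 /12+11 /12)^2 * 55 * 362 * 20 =10159077500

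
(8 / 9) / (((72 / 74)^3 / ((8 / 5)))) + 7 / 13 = 888124 / 426465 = 2.08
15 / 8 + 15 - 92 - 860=-7481 / 8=-935.12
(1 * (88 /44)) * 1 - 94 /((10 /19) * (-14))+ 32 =3273 /70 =46.76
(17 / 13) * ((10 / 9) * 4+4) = 11.04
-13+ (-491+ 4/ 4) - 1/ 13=-6540/ 13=-503.08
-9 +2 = -7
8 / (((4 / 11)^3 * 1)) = 1331 / 8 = 166.38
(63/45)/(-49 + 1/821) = -5747/201140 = -0.03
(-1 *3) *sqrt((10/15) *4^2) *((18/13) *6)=-432 *sqrt(6)/13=-81.40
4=4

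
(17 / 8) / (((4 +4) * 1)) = 0.27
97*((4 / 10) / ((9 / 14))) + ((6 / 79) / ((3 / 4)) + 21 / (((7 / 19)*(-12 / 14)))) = -42967 / 7110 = -6.04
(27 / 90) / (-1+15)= 3 / 140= 0.02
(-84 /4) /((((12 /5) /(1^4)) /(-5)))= 175 /4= 43.75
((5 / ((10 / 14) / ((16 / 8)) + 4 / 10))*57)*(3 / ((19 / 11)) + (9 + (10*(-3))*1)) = -384300 / 53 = -7250.94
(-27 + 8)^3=-6859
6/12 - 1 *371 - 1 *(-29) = -683/2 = -341.50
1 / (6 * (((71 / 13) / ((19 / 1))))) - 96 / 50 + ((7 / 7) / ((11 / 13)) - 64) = -7516153 / 117150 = -64.16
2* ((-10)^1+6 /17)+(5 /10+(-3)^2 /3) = -537 /34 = -15.79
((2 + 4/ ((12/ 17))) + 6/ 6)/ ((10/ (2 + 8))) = 26/ 3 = 8.67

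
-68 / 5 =-13.60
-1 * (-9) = 9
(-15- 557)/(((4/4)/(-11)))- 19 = 6273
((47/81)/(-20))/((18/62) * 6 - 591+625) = -1457/1794960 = -0.00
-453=-453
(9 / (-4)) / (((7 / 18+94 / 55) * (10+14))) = -1485 / 33232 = -0.04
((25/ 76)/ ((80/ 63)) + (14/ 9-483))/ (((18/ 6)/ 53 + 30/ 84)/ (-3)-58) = 1953720503/ 236052960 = 8.28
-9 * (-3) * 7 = 189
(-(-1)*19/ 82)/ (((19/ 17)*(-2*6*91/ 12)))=-17/ 7462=-0.00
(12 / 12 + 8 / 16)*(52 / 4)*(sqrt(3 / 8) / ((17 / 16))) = 78*sqrt(6) / 17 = 11.24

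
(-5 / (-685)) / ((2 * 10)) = 1 / 2740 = 0.00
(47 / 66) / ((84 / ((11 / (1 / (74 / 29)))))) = 1739 / 7308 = 0.24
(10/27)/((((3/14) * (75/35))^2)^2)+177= 4103851007/22143375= 185.33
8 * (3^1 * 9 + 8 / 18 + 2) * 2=4240 / 9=471.11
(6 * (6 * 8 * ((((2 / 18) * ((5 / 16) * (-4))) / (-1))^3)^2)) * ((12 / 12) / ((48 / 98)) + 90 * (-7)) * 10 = -1177421875 / 90699264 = -12.98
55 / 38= 1.45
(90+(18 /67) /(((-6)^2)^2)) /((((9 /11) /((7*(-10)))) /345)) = -19222478275 /7236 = -2656506.12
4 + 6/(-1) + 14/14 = -1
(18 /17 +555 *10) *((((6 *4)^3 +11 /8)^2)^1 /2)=36075186622941 /68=530517450337.37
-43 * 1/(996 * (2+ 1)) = -0.01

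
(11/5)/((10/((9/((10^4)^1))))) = 99/500000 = 0.00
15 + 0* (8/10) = 15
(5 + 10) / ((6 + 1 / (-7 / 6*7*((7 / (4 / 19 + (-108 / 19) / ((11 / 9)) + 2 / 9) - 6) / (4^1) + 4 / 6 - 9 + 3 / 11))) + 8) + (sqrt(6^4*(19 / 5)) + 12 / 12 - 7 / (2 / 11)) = -130655821305 / 3586537981 + 36*sqrt(95) / 5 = 33.75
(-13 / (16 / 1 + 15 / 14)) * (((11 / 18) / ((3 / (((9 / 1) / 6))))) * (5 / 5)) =-1001 / 4302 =-0.23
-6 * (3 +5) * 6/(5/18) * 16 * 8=-663552/5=-132710.40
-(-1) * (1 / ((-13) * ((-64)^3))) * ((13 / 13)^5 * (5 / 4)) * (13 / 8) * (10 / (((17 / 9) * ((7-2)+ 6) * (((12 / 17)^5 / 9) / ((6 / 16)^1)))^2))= 0.00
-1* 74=-74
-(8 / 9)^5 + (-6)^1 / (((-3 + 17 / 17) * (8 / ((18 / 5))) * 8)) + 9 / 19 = 15707977 / 179508960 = 0.09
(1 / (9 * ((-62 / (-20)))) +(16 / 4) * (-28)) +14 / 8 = -122999 / 1116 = -110.21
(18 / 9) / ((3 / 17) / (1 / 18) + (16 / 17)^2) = 289 / 587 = 0.49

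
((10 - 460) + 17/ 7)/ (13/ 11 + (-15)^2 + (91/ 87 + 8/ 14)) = -2998281/ 1526027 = -1.96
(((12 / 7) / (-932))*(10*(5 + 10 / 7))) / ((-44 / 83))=0.22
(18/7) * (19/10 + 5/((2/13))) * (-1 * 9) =-27864/35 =-796.11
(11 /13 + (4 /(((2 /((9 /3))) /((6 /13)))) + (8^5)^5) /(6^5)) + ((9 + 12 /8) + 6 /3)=122781528554610775893389 /25272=4858401731347371632.38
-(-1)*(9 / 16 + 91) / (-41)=-1465 / 656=-2.23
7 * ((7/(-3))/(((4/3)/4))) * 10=-490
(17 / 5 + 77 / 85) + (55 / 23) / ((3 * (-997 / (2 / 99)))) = 226603292 / 52626645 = 4.31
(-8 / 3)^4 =4096 / 81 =50.57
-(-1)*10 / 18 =5 / 9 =0.56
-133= -133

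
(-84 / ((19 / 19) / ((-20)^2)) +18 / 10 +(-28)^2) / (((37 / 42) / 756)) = -5209582392 / 185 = -28159904.82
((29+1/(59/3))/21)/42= 857/26019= 0.03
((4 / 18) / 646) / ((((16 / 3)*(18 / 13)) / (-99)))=-0.00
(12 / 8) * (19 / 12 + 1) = 31 / 8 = 3.88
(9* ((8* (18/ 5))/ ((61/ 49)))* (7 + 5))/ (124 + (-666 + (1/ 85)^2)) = -1101159360/ 238872889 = -4.61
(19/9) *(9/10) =1.90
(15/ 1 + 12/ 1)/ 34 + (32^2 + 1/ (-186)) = 1620191/ 1581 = 1024.79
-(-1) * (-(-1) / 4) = 1 / 4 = 0.25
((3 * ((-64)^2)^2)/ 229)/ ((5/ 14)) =704643072/ 1145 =615408.80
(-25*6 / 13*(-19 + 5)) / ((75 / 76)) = 163.69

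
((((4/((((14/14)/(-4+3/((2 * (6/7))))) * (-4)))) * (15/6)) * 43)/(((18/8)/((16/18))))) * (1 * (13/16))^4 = 6140615/147456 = 41.64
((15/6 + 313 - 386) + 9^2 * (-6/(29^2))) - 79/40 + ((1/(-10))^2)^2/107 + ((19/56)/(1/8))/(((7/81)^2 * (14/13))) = 571312641265991/2160587870000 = 264.42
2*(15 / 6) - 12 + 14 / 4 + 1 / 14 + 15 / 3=11 / 7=1.57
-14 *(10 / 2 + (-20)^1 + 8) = 98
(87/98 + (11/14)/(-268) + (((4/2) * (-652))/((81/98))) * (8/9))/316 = -26833691473/6050280096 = -4.44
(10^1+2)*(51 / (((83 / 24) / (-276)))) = -4053888 / 83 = -48842.02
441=441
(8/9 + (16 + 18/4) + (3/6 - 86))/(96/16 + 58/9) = -577/112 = -5.15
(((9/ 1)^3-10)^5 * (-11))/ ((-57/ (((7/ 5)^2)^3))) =248671135323161350261/ 890625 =279209695801444.32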